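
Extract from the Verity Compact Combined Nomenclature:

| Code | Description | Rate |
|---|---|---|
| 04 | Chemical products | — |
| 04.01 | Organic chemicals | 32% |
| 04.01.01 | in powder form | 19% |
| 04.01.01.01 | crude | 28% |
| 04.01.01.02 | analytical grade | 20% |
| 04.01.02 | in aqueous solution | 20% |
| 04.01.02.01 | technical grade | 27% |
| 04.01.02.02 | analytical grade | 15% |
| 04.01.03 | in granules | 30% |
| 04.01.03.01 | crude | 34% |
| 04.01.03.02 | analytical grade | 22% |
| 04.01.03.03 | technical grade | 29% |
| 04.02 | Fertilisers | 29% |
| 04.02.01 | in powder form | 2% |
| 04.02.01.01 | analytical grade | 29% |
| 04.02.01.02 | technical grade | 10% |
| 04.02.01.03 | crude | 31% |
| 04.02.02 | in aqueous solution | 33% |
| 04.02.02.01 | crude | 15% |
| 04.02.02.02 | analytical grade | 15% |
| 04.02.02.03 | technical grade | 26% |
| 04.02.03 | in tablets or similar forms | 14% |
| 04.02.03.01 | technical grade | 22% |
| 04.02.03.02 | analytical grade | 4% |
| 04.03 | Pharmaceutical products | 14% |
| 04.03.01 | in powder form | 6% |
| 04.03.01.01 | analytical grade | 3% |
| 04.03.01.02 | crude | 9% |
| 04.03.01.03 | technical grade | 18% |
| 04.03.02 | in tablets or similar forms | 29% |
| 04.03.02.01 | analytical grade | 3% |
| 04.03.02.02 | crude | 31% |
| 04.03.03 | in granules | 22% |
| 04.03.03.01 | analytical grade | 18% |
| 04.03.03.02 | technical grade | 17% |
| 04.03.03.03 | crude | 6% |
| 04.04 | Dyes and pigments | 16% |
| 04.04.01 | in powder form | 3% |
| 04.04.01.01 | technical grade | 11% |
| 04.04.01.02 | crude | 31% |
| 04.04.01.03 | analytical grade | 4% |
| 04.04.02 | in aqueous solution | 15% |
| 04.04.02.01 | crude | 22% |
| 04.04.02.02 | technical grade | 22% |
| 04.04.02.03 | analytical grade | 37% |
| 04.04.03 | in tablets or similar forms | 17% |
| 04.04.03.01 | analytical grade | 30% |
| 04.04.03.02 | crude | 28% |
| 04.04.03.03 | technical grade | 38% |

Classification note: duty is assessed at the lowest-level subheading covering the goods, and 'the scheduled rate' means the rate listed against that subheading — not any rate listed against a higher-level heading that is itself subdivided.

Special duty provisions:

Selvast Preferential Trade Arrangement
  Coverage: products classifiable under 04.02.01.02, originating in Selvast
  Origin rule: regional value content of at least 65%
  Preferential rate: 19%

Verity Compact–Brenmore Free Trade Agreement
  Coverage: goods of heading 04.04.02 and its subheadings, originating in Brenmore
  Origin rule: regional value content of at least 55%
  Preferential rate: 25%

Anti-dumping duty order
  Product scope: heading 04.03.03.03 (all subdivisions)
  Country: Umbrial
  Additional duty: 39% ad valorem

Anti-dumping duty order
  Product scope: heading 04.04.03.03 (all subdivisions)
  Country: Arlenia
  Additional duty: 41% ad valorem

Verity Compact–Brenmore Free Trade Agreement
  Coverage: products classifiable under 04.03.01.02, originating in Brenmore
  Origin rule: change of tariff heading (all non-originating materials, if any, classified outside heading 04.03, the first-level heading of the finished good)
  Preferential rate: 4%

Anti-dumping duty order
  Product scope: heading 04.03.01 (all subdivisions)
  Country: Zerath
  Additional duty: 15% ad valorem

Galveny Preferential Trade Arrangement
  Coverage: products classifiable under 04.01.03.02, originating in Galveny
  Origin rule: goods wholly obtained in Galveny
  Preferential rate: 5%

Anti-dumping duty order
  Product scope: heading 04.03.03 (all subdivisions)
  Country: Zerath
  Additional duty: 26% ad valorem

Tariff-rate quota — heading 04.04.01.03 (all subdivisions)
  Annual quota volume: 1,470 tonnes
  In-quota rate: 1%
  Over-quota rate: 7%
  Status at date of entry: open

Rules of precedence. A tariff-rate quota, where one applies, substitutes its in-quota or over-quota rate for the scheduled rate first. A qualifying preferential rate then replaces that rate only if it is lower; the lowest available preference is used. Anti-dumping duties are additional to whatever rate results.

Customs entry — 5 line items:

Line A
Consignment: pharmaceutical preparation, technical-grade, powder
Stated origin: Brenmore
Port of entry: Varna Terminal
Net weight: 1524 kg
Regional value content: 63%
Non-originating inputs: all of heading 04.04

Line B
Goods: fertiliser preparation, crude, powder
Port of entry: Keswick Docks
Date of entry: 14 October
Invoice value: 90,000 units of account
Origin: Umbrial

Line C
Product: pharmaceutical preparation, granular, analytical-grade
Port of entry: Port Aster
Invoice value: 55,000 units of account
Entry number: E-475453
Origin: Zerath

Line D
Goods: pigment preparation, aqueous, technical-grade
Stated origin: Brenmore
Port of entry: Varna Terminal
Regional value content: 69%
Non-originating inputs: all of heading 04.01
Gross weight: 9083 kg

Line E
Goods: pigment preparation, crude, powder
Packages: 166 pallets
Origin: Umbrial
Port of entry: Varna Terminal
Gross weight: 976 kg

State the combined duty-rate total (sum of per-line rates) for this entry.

Line A: pharmaceutical → 04.03; powder → 04.03.01; technical-grade → 04.03.01.03. Scheduled 18%. Brenmore agreement on 04.04.02: 04.03.01.03 not covered; Brenmore agreement on 04.03.01.02: 04.03.01.03 not covered. → 18%.
Line B: fertiliser → 04.02; powder → 04.02.01; crude → 04.02.01.03. Scheduled 31%. No special measure applies. → 31%.
Line C: pharmaceutical → 04.03; granular → 04.03.03; analytical-grade → 04.03.03.01. Scheduled 18%. anti-dumping (Zerath, 04.03.03): +26%; total 18% + 26% = 44%. → 44%.
Line D: pigment → 04.04; aqueous → 04.04.02; technical-grade → 04.04.02.02. Scheduled 22%. Brenmore agreement on 04.04.02: RVC ≥ 55% → 25% available; Brenmore agreement on 04.03.01.02: 04.04.02.02 not covered; preference 25% not lower than 22% → no reduction. → 22%.
Line E: pigment → 04.04; powder → 04.04.01; crude → 04.04.01.02. Scheduled 31%. No special measure applies. → 31%.
Sum: 18% + 31% + 44% + 22% + 31% = 146%.

146%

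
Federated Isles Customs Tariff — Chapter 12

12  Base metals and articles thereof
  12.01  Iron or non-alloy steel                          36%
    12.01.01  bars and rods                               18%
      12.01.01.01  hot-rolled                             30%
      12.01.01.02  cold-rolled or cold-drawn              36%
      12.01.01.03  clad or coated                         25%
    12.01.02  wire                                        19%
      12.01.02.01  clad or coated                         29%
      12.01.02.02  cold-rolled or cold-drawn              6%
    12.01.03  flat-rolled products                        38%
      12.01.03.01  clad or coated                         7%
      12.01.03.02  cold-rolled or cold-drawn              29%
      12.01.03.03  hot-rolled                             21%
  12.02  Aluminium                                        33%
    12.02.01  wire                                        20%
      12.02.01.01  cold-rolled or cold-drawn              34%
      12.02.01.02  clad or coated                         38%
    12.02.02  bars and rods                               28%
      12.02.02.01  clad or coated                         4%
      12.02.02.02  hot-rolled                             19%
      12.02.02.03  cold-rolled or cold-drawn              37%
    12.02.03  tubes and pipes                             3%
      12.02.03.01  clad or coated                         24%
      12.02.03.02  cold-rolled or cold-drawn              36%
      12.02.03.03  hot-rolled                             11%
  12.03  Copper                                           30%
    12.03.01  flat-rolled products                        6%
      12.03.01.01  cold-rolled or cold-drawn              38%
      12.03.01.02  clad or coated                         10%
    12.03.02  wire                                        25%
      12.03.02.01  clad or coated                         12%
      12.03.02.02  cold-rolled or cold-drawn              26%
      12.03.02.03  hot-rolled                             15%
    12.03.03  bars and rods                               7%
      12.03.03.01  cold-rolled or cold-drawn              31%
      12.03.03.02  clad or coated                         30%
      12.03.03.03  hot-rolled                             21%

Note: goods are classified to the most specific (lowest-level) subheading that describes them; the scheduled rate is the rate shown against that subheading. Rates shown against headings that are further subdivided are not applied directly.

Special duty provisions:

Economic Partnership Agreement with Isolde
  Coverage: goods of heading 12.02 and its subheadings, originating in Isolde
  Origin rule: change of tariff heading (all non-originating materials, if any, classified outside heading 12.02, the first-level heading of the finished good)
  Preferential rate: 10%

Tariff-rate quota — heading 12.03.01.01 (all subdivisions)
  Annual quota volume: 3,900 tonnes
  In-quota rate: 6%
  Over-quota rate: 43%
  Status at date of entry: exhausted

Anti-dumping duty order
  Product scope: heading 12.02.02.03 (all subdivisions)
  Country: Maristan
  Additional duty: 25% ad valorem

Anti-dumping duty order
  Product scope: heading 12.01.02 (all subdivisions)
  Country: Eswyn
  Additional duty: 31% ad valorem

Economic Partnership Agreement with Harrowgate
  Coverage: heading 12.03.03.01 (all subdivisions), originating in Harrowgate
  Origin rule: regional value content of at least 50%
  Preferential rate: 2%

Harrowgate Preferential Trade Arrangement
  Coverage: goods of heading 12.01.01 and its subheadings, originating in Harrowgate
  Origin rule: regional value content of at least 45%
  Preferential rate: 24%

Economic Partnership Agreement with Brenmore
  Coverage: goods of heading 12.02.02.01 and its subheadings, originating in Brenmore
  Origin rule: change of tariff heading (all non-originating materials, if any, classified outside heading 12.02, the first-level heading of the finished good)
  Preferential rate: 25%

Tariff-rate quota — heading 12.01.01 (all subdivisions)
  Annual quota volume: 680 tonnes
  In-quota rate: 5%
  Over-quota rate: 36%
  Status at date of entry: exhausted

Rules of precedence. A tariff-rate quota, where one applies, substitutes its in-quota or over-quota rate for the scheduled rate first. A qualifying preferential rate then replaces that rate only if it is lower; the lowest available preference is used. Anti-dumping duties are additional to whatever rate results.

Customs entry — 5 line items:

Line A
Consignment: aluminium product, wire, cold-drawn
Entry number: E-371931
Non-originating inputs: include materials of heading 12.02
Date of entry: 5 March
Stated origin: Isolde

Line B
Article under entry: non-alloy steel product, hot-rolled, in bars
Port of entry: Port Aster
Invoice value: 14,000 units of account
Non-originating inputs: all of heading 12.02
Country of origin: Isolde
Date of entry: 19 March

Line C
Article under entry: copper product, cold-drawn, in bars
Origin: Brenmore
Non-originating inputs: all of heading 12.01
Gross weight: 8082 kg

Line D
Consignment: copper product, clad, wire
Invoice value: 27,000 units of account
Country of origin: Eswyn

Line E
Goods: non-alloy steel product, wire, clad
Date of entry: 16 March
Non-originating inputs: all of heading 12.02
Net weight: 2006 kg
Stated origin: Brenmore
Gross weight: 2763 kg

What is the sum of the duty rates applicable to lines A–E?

142%

Line A: aluminium → 12.02; wire → 12.02.01; cold-drawn → 12.02.01.01. Scheduled 34%. Isolde agreement on 12.02: CTH not met. → 34%.
Line B: non-alloy steel → 12.01; in bars → 12.01.01; hot-rolled → 12.01.01.01. Scheduled 30%. quota on 12.01.01 exhausted → over-quota 36%; Isolde agreement on 12.02: 12.01.01.01 not covered. → 36%.
Line C: copper → 12.03; in bars → 12.03.03; cold-drawn → 12.03.03.01. Scheduled 31%. Brenmore agreement on 12.02.02.01: 12.03.03.01 not covered. → 31%.
Line D: copper → 12.03; wire → 12.03.02; clad → 12.03.02.01. Scheduled 12%. No special measure applies. → 12%.
Line E: non-alloy steel → 12.01; wire → 12.01.02; clad → 12.01.02.01. Scheduled 29%. Brenmore agreement on 12.02.02.01: 12.01.02.01 not covered. → 29%.
Sum: 34% + 36% + 31% + 12% + 29% = 142%.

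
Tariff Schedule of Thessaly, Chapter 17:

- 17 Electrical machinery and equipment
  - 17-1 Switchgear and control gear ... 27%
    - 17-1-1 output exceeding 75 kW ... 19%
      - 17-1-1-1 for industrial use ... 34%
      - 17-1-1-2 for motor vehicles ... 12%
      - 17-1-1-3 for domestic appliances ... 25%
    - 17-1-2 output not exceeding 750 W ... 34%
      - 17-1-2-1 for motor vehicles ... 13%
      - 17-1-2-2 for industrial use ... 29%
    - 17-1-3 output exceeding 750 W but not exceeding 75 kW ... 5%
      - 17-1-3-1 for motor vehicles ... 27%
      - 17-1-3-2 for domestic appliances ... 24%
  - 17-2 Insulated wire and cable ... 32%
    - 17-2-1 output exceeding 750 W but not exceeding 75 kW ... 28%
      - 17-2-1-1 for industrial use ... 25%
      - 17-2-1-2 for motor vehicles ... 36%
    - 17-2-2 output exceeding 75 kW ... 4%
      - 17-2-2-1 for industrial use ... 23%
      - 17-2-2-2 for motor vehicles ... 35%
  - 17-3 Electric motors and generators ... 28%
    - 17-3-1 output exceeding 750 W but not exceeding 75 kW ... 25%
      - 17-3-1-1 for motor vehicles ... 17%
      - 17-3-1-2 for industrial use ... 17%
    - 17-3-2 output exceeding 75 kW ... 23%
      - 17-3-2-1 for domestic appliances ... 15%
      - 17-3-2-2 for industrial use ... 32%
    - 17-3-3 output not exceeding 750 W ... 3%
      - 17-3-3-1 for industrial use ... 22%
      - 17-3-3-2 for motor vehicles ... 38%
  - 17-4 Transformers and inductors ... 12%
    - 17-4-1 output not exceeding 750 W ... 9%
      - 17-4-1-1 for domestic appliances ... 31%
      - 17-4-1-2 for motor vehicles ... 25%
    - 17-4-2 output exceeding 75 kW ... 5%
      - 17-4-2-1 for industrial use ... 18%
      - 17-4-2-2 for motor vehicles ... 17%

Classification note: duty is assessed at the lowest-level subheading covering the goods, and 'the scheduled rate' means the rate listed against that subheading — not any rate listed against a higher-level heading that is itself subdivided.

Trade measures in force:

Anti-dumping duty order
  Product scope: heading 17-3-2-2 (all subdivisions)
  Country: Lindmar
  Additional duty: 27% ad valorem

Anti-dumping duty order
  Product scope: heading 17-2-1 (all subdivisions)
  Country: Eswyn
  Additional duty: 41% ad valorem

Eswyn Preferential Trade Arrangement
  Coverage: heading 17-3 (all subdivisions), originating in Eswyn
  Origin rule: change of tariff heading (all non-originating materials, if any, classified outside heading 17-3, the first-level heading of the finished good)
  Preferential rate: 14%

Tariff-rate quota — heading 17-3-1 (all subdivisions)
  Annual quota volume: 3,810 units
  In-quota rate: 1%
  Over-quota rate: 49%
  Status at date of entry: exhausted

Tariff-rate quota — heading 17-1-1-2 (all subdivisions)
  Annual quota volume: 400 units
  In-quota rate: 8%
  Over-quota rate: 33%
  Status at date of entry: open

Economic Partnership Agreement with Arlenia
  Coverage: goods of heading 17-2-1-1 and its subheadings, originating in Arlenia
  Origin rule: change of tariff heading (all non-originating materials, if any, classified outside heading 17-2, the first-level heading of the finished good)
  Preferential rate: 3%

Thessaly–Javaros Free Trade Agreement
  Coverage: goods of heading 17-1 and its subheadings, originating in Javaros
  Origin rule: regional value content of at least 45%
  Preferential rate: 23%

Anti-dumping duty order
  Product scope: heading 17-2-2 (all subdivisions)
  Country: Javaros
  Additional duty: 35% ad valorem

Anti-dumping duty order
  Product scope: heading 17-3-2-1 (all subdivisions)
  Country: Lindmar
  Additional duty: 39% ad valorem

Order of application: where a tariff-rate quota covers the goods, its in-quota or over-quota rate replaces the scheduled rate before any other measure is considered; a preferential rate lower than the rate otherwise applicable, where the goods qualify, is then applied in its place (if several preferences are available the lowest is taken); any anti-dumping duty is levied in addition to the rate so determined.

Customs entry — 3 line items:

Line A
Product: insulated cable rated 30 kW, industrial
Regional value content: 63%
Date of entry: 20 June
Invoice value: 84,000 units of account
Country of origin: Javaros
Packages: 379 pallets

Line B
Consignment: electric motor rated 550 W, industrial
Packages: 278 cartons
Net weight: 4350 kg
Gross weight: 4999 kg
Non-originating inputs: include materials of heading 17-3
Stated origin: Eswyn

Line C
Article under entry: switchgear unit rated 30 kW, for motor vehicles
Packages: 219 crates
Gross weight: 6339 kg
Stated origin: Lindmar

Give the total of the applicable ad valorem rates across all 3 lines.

Line A: insulated cable → 17-2; rated 30 kW → 17-2-1; industrial → 17-2-1-1. Scheduled 25%. Javaros agreement on 17-1: 17-2-1-1 not covered. → 25%.
Line B: electric motor → 17-3; rated 550 W → 17-3-3; industrial → 17-3-3-1. Scheduled 22%. Eswyn agreement on 17-3: CTH not met. → 22%.
Line C: switchgear unit → 17-1; rated 30 kW → 17-1-3; for motor vehicles → 17-1-3-1. Scheduled 27%. No special measure applies. → 27%.
Sum: 25% + 22% + 27% = 74%.

74%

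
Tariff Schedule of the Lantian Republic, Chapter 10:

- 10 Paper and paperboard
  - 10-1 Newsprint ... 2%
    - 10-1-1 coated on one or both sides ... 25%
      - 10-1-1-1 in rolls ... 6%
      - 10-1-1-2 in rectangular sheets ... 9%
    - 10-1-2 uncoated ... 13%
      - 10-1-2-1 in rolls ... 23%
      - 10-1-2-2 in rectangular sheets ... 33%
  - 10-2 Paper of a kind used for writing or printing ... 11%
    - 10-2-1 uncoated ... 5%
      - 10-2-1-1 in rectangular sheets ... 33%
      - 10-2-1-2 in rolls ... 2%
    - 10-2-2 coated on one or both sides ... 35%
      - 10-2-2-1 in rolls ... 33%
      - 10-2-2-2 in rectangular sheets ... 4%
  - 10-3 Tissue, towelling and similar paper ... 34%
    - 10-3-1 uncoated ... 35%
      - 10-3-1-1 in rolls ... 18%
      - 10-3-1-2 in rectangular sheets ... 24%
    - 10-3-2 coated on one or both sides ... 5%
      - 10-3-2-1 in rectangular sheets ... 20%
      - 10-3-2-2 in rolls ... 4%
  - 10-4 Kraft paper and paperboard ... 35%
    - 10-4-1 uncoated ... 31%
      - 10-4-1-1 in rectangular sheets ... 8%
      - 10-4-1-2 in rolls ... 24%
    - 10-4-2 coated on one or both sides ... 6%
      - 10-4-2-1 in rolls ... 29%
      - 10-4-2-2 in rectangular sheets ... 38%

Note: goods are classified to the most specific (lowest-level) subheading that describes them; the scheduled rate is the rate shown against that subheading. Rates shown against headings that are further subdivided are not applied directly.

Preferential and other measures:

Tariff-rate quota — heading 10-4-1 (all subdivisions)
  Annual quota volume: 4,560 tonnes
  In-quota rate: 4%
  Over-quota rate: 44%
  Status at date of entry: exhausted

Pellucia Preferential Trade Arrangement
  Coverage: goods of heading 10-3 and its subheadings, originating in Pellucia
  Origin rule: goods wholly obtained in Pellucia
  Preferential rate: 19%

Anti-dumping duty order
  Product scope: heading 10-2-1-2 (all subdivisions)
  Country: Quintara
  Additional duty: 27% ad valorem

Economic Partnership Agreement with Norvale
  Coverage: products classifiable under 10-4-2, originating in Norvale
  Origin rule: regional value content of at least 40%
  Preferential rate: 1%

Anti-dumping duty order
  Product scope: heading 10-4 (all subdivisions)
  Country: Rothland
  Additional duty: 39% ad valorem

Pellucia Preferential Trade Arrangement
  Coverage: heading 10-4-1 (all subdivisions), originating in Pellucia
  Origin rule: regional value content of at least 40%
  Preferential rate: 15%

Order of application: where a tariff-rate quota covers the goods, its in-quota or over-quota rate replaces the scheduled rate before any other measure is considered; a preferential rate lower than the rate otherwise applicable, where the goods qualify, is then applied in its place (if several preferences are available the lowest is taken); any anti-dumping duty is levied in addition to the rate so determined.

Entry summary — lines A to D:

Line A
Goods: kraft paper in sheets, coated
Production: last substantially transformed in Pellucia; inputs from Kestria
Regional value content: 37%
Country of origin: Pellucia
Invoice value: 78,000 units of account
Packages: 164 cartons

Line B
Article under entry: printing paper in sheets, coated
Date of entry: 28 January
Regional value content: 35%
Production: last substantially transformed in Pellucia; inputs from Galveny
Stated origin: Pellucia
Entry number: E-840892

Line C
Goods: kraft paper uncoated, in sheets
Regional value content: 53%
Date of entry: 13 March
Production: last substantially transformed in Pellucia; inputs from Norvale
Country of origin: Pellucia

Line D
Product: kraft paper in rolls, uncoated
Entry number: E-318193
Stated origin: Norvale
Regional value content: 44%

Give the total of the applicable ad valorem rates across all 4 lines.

Line A: kraft paper → 10-4; coated → 10-4-2; in sheets → 10-4-2-2. Scheduled 38%. Pellucia agreement on 10-3: 10-4-2-2 not covered; Pellucia agreement on 10-4-1: 10-4-2-2 not covered. → 38%.
Line B: printing paper → 10-2; coated → 10-2-2; in sheets → 10-2-2-2. Scheduled 4%. Pellucia agreement on 10-3: 10-2-2-2 not covered; Pellucia agreement on 10-4-1: 10-2-2-2 not covered. → 4%.
Line C: kraft paper → 10-4; uncoated → 10-4-1; in sheets → 10-4-1-1. Scheduled 8%. quota on 10-4-1 exhausted → over-quota 44%; Pellucia agreement on 10-3: 10-4-1-1 not covered; Pellucia agreement on 10-4-1: RVC ≥ 40% → 15% available; preferential 15%. → 15%.
Line D: kraft paper → 10-4; uncoated → 10-4-1; in rolls → 10-4-1-2. Scheduled 24%. quota on 10-4-1 exhausted → over-quota 44%; Norvale agreement on 10-4-2: 10-4-1-2 not covered. → 44%.
Sum: 38% + 4% + 15% + 44% = 101%.

101%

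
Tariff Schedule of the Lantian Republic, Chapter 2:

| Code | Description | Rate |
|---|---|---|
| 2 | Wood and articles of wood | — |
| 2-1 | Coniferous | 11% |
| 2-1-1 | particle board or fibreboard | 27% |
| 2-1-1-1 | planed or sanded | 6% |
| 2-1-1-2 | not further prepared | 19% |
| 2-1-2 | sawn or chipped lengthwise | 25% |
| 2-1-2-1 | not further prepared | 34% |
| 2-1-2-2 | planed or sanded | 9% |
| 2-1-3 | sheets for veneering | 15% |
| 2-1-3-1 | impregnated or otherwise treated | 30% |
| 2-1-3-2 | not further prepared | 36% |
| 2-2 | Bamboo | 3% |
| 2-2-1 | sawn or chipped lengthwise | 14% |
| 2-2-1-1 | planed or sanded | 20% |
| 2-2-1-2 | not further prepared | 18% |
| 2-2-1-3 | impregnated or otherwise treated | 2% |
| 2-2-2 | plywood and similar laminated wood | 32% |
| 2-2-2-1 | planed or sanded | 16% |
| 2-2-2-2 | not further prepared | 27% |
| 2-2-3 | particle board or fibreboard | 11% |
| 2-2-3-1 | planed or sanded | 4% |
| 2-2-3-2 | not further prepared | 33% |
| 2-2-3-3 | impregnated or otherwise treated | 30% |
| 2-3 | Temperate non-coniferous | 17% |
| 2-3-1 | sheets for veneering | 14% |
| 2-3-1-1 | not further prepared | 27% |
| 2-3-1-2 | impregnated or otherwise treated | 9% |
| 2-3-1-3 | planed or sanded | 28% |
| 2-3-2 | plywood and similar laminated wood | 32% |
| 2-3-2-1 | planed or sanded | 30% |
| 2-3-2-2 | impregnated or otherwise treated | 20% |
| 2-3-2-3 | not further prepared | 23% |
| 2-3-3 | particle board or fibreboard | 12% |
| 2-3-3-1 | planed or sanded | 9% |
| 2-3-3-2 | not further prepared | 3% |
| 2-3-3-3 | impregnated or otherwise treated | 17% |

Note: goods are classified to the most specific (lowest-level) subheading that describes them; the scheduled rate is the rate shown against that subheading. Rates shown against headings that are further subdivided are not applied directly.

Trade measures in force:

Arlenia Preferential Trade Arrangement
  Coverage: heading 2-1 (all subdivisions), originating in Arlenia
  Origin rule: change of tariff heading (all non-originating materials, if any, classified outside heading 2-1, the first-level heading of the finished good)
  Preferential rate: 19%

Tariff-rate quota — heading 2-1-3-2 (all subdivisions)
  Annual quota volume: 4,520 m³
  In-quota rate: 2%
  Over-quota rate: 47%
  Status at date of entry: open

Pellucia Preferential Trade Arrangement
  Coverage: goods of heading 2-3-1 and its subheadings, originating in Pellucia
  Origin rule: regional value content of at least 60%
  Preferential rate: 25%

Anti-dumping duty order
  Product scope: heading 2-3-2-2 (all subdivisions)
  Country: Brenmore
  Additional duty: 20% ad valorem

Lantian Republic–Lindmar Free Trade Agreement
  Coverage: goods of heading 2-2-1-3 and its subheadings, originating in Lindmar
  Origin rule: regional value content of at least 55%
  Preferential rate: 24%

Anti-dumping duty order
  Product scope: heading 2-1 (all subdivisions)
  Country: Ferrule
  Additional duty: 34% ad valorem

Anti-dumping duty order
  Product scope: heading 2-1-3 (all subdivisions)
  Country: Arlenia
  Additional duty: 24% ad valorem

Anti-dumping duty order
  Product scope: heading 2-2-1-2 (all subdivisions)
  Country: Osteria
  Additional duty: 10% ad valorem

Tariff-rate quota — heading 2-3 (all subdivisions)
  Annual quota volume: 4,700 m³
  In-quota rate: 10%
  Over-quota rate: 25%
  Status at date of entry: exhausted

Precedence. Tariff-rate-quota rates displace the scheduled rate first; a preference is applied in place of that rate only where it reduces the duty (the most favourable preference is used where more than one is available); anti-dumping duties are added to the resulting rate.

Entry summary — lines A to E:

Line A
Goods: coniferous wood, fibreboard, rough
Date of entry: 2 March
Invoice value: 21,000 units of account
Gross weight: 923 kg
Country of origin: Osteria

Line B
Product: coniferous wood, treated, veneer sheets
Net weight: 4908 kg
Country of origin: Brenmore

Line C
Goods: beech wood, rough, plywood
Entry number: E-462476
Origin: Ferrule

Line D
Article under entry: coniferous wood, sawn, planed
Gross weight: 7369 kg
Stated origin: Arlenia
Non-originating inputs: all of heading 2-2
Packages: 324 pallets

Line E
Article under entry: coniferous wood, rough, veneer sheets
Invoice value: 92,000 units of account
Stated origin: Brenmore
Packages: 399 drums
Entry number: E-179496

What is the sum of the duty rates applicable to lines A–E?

85%

Line A: coniferous → 2-1; fibreboard → 2-1-1; rough → 2-1-1-2. Scheduled 19%. No special measure applies. → 19%.
Line B: coniferous → 2-1; veneer sheets → 2-1-3; treated → 2-1-3-1. Scheduled 30%. No special measure applies. → 30%.
Line C: beech → 2-3; plywood → 2-3-2; rough → 2-3-2-3. Scheduled 23%. quota on 2-3 exhausted → over-quota 25%. → 25%.
Line D: coniferous → 2-1; sawn → 2-1-2; planed → 2-1-2-2. Scheduled 9%. Arlenia agreement on 2-1: CTH met → 19% available; preference 19% not lower than 9% → no reduction. → 9%.
Line E: coniferous → 2-1; veneer sheets → 2-1-3; rough → 2-1-3-2. Scheduled 36%. quota on 2-1-3-2 open → in-quota 2%. → 2%.
Sum: 19% + 30% + 25% + 9% + 2% = 85%.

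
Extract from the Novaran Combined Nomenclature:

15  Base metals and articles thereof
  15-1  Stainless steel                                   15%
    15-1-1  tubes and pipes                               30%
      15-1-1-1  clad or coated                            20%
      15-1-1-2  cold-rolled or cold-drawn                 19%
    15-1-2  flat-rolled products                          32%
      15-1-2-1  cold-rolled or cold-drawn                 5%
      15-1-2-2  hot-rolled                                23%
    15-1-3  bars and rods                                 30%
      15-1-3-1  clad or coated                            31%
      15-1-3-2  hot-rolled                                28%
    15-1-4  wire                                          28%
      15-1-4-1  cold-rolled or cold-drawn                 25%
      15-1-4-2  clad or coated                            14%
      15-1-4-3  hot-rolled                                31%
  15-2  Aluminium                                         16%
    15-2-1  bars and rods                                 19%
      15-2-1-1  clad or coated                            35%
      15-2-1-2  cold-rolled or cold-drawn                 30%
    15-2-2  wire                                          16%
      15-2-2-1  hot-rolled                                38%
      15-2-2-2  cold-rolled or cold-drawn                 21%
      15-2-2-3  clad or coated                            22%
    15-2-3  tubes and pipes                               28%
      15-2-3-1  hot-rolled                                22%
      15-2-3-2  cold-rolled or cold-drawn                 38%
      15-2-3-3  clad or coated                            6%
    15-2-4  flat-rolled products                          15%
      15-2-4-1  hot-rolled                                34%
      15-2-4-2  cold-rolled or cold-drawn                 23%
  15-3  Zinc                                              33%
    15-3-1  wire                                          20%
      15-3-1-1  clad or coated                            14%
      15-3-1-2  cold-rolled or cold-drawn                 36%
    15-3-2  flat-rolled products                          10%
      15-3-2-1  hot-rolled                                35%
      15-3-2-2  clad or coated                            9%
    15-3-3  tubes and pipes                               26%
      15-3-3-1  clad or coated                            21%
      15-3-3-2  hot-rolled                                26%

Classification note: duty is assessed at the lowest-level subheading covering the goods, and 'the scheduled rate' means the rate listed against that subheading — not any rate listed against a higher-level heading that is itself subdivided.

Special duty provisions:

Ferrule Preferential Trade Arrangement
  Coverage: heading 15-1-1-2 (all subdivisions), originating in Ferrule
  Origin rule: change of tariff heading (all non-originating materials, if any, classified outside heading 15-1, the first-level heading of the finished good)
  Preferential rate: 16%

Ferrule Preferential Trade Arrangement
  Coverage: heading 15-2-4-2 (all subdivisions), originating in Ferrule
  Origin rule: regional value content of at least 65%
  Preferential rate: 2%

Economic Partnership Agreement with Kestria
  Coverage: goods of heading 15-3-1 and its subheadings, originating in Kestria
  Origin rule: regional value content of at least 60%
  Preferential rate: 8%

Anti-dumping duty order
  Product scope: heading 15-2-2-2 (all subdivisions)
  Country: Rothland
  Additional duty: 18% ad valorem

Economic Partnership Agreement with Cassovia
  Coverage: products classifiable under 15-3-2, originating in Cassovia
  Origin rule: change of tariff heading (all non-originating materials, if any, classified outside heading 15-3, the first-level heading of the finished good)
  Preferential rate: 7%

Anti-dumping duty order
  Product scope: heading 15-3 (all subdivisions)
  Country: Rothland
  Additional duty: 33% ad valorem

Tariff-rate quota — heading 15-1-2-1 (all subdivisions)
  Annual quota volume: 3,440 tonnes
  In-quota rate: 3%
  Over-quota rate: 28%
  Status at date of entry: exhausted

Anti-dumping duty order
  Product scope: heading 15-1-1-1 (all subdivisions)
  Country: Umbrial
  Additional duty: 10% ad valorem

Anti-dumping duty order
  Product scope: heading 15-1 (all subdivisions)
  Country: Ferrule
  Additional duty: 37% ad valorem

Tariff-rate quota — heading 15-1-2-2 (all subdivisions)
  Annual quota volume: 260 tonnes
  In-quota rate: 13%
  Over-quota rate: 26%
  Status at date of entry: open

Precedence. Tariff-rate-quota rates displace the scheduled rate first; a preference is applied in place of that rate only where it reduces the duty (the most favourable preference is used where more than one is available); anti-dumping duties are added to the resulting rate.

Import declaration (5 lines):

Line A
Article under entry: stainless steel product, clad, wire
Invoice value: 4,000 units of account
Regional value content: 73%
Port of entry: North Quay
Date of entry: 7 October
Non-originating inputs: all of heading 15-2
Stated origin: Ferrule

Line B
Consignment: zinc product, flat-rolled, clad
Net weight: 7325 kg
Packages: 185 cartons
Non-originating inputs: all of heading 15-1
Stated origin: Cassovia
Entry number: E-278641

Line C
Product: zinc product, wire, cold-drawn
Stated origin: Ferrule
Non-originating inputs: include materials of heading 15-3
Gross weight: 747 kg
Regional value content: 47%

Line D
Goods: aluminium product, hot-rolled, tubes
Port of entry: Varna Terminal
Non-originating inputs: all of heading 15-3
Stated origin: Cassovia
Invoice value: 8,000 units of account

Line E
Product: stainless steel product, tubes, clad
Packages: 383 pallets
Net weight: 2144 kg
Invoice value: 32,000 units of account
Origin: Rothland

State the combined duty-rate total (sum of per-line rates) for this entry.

136%

Line A: stainless steel → 15-1; wire → 15-1-4; clad → 15-1-4-2. Scheduled 14%. Ferrule agreement on 15-1-1-2: 15-1-4-2 not covered; Ferrule agreement on 15-2-4-2: 15-1-4-2 not covered; anti-dumping (Ferrule, 15-1): +37%; total 14% + 37% = 51%. → 51%.
Line B: zinc → 15-3; flat-rolled → 15-3-2; clad → 15-3-2-2. Scheduled 9%. Cassovia agreement on 15-3-2: CTH met → 7% available; preferential 7%. → 7%.
Line C: zinc → 15-3; wire → 15-3-1; cold-drawn → 15-3-1-2. Scheduled 36%. Ferrule agreement on 15-1-1-2: 15-3-1-2 not covered; Ferrule agreement on 15-2-4-2: 15-3-1-2 not covered. → 36%.
Line D: aluminium → 15-2; tubes → 15-2-3; hot-rolled → 15-2-3-1. Scheduled 22%. Cassovia agreement on 15-3-2: 15-2-3-1 not covered. → 22%.
Line E: stainless steel → 15-1; tubes → 15-1-1; clad → 15-1-1-1. Scheduled 20%. No special measure applies. → 20%.
Sum: 51% + 7% + 36% + 22% + 20% = 136%.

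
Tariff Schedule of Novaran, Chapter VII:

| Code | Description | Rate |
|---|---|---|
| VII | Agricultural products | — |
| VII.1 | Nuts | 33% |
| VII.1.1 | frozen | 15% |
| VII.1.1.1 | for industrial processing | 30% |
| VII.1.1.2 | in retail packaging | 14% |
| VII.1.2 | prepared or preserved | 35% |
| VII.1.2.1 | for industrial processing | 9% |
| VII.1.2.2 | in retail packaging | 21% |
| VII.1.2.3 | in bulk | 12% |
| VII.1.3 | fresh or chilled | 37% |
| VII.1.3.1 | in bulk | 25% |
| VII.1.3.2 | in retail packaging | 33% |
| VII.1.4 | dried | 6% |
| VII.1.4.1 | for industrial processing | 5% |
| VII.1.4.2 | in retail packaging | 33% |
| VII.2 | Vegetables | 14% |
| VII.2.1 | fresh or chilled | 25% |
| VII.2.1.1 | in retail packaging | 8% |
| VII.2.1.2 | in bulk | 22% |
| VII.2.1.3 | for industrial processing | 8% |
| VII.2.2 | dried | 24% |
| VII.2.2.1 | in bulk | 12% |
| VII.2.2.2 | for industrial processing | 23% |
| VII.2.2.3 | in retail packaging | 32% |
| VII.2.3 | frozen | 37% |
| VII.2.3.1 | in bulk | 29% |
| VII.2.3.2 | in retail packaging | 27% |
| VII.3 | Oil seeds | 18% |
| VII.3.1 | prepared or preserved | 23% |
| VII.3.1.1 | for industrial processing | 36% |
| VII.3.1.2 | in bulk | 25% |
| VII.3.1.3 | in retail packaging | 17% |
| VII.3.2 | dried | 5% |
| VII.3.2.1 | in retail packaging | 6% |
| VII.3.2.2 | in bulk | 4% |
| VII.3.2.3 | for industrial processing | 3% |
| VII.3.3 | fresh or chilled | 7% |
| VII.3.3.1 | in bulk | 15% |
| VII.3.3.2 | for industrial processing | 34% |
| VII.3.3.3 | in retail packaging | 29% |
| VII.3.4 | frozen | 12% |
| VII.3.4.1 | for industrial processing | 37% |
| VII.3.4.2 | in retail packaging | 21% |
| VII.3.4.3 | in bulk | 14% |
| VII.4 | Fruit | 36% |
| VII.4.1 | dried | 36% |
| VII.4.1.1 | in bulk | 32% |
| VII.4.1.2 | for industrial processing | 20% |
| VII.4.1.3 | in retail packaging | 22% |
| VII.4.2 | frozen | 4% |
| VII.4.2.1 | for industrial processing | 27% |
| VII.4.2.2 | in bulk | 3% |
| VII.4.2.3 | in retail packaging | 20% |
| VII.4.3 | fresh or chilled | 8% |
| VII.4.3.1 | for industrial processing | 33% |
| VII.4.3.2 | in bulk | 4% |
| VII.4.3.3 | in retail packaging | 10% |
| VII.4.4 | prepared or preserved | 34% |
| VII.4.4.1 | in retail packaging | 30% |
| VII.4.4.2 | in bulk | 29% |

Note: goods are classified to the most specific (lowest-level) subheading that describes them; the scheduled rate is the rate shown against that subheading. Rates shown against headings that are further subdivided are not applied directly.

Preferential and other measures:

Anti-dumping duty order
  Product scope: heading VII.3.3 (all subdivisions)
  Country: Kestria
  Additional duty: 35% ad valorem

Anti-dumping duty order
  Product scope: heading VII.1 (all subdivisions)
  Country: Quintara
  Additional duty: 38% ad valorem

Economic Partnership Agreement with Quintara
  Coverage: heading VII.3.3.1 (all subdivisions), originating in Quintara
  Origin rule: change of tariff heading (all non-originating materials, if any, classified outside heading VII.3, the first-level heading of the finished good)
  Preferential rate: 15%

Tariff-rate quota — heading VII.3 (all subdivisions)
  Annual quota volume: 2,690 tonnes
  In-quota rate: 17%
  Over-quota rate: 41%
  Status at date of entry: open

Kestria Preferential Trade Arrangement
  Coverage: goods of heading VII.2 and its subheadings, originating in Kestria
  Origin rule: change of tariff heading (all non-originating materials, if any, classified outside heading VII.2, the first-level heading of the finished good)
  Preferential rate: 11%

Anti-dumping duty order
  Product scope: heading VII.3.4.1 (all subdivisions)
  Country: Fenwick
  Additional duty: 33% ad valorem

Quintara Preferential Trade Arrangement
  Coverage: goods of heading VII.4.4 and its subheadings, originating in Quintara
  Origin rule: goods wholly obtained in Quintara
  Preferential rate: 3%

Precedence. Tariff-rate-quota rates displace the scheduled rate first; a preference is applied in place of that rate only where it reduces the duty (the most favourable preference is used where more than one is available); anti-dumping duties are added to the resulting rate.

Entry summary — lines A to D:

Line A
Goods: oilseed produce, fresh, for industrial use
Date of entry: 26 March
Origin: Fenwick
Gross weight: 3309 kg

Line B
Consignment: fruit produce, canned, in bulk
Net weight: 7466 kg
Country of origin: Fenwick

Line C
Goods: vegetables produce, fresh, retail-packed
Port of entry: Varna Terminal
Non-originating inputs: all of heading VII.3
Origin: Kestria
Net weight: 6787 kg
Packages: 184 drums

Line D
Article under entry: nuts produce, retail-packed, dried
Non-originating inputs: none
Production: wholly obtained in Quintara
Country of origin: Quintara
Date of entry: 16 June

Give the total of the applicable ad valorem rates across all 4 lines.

125%

Line A: oilseed → VII.3; fresh → VII.3.3; for industrial use → VII.3.3.2. Scheduled 34%. quota on VII.3 open → in-quota 17%. → 17%.
Line B: fruit → VII.4; canned → VII.4.4; in bulk → VII.4.4.2. Scheduled 29%. No special measure applies. → 29%.
Line C: vegetables → VII.2; fresh → VII.2.1; retail-packed → VII.2.1.1. Scheduled 8%. Kestria agreement on VII.2: CTH met → 11% available; preference 11% not lower than 8% → no reduction. → 8%.
Line D: nuts → VII.1; dried → VII.1.4; retail-packed → VII.1.4.2. Scheduled 33%. Quintara agreement on VII.3.3.1: VII.1.4.2 not covered; Quintara agreement on VII.4.4: VII.1.4.2 not covered; anti-dumping (Quintara, VII.1): +38%; total 33% + 38% = 71%. → 71%.
Sum: 17% + 29% + 8% + 71% = 125%.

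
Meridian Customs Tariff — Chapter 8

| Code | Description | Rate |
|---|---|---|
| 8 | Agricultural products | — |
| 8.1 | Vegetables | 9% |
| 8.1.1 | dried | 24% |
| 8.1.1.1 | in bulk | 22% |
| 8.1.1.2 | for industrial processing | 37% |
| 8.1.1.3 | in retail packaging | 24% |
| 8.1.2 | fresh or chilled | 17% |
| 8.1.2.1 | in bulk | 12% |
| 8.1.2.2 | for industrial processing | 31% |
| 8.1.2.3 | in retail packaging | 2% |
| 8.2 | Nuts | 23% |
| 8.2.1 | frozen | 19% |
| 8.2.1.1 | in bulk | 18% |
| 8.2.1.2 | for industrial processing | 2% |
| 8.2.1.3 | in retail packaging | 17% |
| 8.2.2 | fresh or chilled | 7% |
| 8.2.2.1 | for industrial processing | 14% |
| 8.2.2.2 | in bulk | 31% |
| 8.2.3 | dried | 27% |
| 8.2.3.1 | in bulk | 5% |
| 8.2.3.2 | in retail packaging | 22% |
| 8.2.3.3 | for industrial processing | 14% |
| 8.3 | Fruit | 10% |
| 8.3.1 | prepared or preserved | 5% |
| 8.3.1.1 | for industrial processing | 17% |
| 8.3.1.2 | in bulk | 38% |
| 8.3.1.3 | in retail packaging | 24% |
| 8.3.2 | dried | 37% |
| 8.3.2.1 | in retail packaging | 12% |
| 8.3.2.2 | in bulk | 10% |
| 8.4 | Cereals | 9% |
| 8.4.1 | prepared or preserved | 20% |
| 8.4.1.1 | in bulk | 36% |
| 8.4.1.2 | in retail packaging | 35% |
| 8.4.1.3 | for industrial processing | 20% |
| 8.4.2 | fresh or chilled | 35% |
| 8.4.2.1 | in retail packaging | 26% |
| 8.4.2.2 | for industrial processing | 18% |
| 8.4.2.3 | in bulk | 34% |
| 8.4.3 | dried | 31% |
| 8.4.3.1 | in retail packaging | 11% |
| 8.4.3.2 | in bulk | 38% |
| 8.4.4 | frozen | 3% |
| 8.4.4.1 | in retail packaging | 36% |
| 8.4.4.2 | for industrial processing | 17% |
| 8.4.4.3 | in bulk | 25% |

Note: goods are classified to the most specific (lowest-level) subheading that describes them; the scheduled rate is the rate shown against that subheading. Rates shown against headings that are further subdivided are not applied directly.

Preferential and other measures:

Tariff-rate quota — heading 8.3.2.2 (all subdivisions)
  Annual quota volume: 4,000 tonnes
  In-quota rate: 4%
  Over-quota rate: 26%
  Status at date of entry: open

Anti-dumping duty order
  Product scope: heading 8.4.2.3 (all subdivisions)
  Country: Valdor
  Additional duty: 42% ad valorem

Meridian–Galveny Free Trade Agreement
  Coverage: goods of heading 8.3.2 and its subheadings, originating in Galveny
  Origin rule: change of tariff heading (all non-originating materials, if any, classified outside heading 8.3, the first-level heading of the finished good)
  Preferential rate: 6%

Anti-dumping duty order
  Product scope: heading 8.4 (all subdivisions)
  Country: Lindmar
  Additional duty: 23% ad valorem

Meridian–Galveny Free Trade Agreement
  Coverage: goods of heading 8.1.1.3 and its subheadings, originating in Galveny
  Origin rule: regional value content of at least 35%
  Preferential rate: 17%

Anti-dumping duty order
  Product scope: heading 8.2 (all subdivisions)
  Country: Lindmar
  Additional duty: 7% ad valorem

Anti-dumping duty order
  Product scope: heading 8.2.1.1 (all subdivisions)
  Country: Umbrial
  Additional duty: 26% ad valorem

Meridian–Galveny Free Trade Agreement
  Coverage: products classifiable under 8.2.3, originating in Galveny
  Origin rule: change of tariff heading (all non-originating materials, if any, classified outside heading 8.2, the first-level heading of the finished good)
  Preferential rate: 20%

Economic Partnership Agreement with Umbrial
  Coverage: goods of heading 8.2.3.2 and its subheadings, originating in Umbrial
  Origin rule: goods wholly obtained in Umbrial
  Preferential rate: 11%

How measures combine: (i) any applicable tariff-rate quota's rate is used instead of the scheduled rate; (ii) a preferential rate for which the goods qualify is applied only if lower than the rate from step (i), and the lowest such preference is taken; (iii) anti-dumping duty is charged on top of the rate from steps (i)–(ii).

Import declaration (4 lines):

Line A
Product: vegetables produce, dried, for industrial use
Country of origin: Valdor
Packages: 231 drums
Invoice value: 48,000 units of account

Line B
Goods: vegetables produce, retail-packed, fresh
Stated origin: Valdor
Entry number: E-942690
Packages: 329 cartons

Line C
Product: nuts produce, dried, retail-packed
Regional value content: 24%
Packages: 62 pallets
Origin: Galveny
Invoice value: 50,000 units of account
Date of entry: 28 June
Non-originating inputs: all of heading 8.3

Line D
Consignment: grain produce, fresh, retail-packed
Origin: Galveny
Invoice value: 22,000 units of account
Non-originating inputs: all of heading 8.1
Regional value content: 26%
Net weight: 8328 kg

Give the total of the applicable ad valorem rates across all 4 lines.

85%

Line A: vegetables → 8.1; dried → 8.1.1; for industrial use → 8.1.1.2. Scheduled 37%. No special measure applies. → 37%.
Line B: vegetables → 8.1; fresh → 8.1.2; retail-packed → 8.1.2.3. Scheduled 2%. No special measure applies. → 2%.
Line C: nuts → 8.2; dried → 8.2.3; retail-packed → 8.2.3.2. Scheduled 22%. Galveny agreement on 8.3.2: 8.2.3.2 not covered; Galveny agreement on 8.1.1.3: 8.2.3.2 not covered; Galveny agreement on 8.2.3: CTH met → 20% available; preferential 20%. → 20%.
Line D: grain → 8.4; fresh → 8.4.2; retail-packed → 8.4.2.1. Scheduled 26%. Galveny agreement on 8.3.2: 8.4.2.1 not covered; Galveny agreement on 8.1.1.3: 8.4.2.1 not covered; Galveny agreement on 8.2.3: 8.4.2.1 not covered. → 26%.
Sum: 37% + 2% + 20% + 26% = 85%.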